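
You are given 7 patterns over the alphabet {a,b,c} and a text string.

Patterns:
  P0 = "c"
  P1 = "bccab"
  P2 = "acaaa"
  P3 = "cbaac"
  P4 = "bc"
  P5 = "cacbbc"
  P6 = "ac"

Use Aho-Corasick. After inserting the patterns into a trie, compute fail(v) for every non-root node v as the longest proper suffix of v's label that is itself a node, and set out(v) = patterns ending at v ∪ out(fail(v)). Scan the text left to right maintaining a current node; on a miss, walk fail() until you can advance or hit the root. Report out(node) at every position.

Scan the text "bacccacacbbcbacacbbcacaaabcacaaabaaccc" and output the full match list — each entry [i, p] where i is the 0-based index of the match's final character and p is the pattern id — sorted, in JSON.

Build automaton:
Trie (insert patterns):
  n0 'ε': a→7 b→2 c→1
  n1 'c': a→16 b→12  ←P0
  n2 'b': c→3
  n3 'bc': c→4  ←P4
  n4 'bcc': a→5
  n5 'bcca': b→6
  n6 'bccab': ·  ←P1
  n7 'a': c→8
  n8 'ac': a→9  ←P6
  n9 'aca': a→10
  n10 'acaa': a→11
  n11 'acaaa': ·  ←P2
  n12 'cb': a→13
  n13 'cba': a→14
  n14 'cbaa': c→15
  n15 'cbaac': ·  ←P3
  n16 'ca': c→17
  n17 'cac': b→18
  n18 'cacb': b→19
  n19 'cacbb': c→20
  n20 'cacbbc': ·  ←P5

BFS fail/out derivation:
  fail(1) 'c': from fail(0)=0 chase 'c': 0 ⇒ 0;  out={0}∪out(0)={0}
  fail(2) 'b': from fail(0)=0 chase 'b': 0 ⇒ 0;  out=∅∪out(0)=∅
  fail(7) 'a': from fail(0)=0 chase 'a': 0 ⇒ 0;  out=∅∪out(0)=∅
  fail(3) 'bc': from fail(2)=0 chase 'c': 0 ⇒ 1;  out={4}∪out(1)={0,4}
  fail(8) 'ac': from fail(7)=0 chase 'c': 0 ⇒ 1;  out={6}∪out(1)={0,6}
  fail(12) 'cb': from fail(1)=0 chase 'b': 0 ⇒ 2;  out=∅∪out(2)=∅
  fail(16) 'ca': from fail(1)=0 chase 'a': 0 ⇒ 7;  out=∅∪out(7)=∅
  fail(4) 'bcc': from fail(3)=1 chase 'c': 1→0 ⇒ 1;  out=∅∪out(1)={0}
  fail(9) 'aca': from fail(8)=1 chase 'a': 1 ⇒ 16;  out=∅∪out(16)=∅
  fail(13) 'cba': from fail(12)=2 chase 'a': 2→0 ⇒ 7;  out=∅∪out(7)=∅
  fail(17) 'cac': from fail(16)=7 chase 'c': 7 ⇒ 8;  out=∅∪out(8)={0,6}
  fail(5) 'bcca': from fail(4)=1 chase 'a': 1 ⇒ 16;  out=∅∪out(16)=∅
  fail(10) 'acaa': from fail(9)=16 chase 'a': 16→7→0 ⇒ 7;  out=∅∪out(7)=∅
  fail(14) 'cbaa': from fail(13)=7 chase 'a': 7→0 ⇒ 7;  out=∅∪out(7)=∅
  fail(18) 'cacb': from fail(17)=8 chase 'b': 8→1 ⇒ 12;  out=∅∪out(12)=∅
  fail(6) 'bccab': from fail(5)=16 chase 'b': 16→7→0 ⇒ 2;  out={1}∪out(2)={1}
  fail(11) 'acaaa': from fail(10)=7 chase 'a': 7→0 ⇒ 7;  out={2}∪out(7)={2}
  fail(15) 'cbaac': from fail(14)=7 chase 'c': 7 ⇒ 8;  out={3}∪out(8)={0,3,6}
  fail(19) 'cacbb': from fail(18)=12 chase 'b': 12→2→0 ⇒ 2;  out=∅∪out(2)=∅
  fail(20) 'cacbbc': from fail(19)=2 chase 'c': 2 ⇒ 3;  out={5}∪out(3)={0,4,5}

Run:
pos 0 'b': at 2
pos 1 'a': at 7 (via fail)
pos 2 'c': at 8  ** P0@[2:2],P6@[1:2]
pos 3 'c': at 1 (via fail)  ** P0@[3:3]
pos 4 'c': at 1 (via fail)  ** P0@[4:4]
pos 5 'a': at 16
pos 6 'c': at 17  ** P0@[6:6],P6@[5:6]
pos 7 'a': at 9 (via fail)
pos 8 'c': at 17 (via fail)  ** P0@[8:8],P6@[7:8]
pos 9 'b': at 18
pos 10 'b': at 19
pos 11 'c': at 20  ** P0@[11:11],P4@[10:11],P5@[6:11]
pos 12 'b': at 12 (via fail)
pos 13 'a': at 13
pos 14 'c': at 8 (via fail)  ** P0@[14:14],P6@[13:14]
pos 15 'a': at 9
pos 16 'c': at 17 (via fail)  ** P0@[16:16],P6@[15:16]
pos 17 'b': at 18
pos 18 'b': at 19
pos 19 'c': at 20  ** P0@[19:19],P4@[18:19],P5@[14:19]
pos 20 'a': at 16 (via fail)
pos 21 'c': at 17  ** P0@[21:21],P6@[20:21]
pos 22 'a': at 9 (via fail)
pos 23 'a': at 10
pos 24 'a': at 11  ** P2@[20:24]
pos 25 'b': at 2 (via fail)
pos 26 'c': at 3  ** P0@[26:26],P4@[25:26]
pos 27 'a': at 16 (via fail)
pos 28 'c': at 17  ** P0@[28:28],P6@[27:28]
pos 29 'a': at 9 (via fail)
pos 30 'a': at 10
pos 31 'a': at 11  ** P2@[27:31]
pos 32 'b': at 2 (via fail)
pos 33 'a': at 7 (via fail)
pos 34 'a': at 7 (via fail)
pos 35 'c': at 8  ** P0@[35:35],P6@[34:35]
pos 36 'c': at 1 (via fail)  ** P0@[36:36]
pos 37 'c': at 1 (via fail)  ** P0@[37:37]

All matches (sorted): [[2,0],[2,6],[3,0],[4,0],[6,0],[6,6],[8,0],[8,6],[11,0],[11,4],[11,5],[14,0],[14,6],[16,0],[16,6],[19,0],[19,4],[19,5],[21,0],[21,6],[24,2],[26,0],[26,4],[28,0],[28,6],[31,2],[35,0],[35,6],[36,0],[37,0]]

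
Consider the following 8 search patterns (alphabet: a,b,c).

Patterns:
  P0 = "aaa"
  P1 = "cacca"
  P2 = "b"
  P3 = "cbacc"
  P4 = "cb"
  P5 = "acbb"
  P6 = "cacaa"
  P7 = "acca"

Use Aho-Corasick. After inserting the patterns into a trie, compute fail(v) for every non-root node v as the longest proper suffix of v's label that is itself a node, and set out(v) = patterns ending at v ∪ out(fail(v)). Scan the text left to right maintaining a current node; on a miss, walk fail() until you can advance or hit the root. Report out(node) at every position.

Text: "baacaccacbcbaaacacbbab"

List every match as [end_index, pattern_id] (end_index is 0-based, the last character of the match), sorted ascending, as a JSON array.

Build automaton:
Trie nodes:
  0='ε' goto a→1 b→9 c→4
  1='a' goto a→2 c→14
  2='aa' goto a→3
  3='aaa' goto ·  ←P0
  4='c' goto a→5 b→10
  5='ca' goto c→6
  6='cac' goto a→17 c→7
  7='cacc' goto a→8
  8='cacca' goto ·  ←P1
  9='b' goto ·  ←P2
  10='cb' goto a→11  ←P4
  11='cba' goto c→12
  12='cbac' goto c→13
  13='cbacc' goto ·  ←P3
  14='ac' goto b→15 c→19
  15='acb' goto b→16
  16='acbb' goto ·  ←P5
  17='caca' goto a→18
  18='cacaa' goto ·  ←P6
  19='acc' goto a→20
  20='acca' goto ·  ←P7

BFS fail/out derivation:
  fail(1) 'a': from fail(0)=0 chase 'a': 0 ⇒ 0;  out=∅∪out(0)=∅
  fail(4) 'c': from fail(0)=0 chase 'c': 0 ⇒ 0;  out=∅∪out(0)=∅
  fail(9) 'b': from fail(0)=0 chase 'b': 0 ⇒ 0;  out={2}∪out(0)={2}
  fail(2) 'aa': from fail(1)=0 chase 'a': 0 ⇒ 1;  out=∅∪out(1)=∅
  fail(5) 'ca': from fail(4)=0 chase 'a': 0 ⇒ 1;  out=∅∪out(1)=∅
  fail(10) 'cb': from fail(4)=0 chase 'b': 0 ⇒ 9;  out={4}∪out(9)={2,4}
  fail(14) 'ac': from fail(1)=0 chase 'c': 0 ⇒ 4;  out=∅∪out(4)=∅
  fail(3) 'aaa': from fail(2)=1 chase 'a': 1 ⇒ 2;  out={0}∪out(2)={0}
  fail(6) 'cac': from fail(5)=1 chase 'c': 1 ⇒ 14;  out=∅∪out(14)=∅
  fail(11) 'cba': from fail(10)=9 chase 'a': 9→0 ⇒ 1;  out=∅∪out(1)=∅
  fail(15) 'acb': from fail(14)=4 chase 'b': 4 ⇒ 10;  out=∅∪out(10)={2,4}
  fail(19) 'acc': from fail(14)=4 chase 'c': 4→0 ⇒ 4;  out=∅∪out(4)=∅
  fail(7) 'cacc': from fail(6)=14 chase 'c': 14 ⇒ 19;  out=∅∪out(19)=∅
  fail(12) 'cbac': from fail(11)=1 chase 'c': 1 ⇒ 14;  out=∅∪out(14)=∅
  fail(16) 'acbb': from fail(15)=10 chase 'b': 10→9→0 ⇒ 9;  out={5}∪out(9)={2,5}
  fail(17) 'caca': from fail(6)=14 chase 'a': 14→4 ⇒ 5;  out=∅∪out(5)=∅
  fail(20) 'acca': from fail(19)=4 chase 'a': 4 ⇒ 5;  out={7}∪out(5)={7}
  fail(8) 'cacca': from fail(7)=19 chase 'a': 19 ⇒ 20;  out={1}∪out(20)={1,7}
  fail(13) 'cbacc': from fail(12)=14 chase 'c': 14 ⇒ 19;  out={3}∪out(19)={3}
  fail(18) 'cacaa': from fail(17)=5 chase 'a': 5→1 ⇒ 2;  out={6}∪out(2)={6}

Run:
[0] read 'b'  n0⇒n9  → match P2@[0:0]
[1] read 'a'  n9⇒n1 ·f
[2] read 'a'  n1⇒n2
[3] read 'c'  n2⇒n14 ·f
[4] read 'a'  n14⇒n5 ·f
[5] read 'c'  n5⇒n6
[6] read 'c'  n6⇒n7
[7] read 'a'  n7⇒n8  → match P1@[3:7],P7@[4:7]
[8] read 'c'  n8⇒n6 ·f
[9] read 'b'  n6⇒n15 ·f  → match P2@[9:9],P4@[8:9]
[10] read 'c'  n15⇒n4 ·f
[11] read 'b'  n4⇒n10  → match P2@[11:11],P4@[10:11]
[12] read 'a'  n10⇒n11
[13] read 'a'  n11⇒n2 ·f
[14] read 'a'  n2⇒n3  → match P0@[12:14]
[15] read 'c'  n3⇒n14 ·f
[16] read 'a'  n14⇒n5 ·f
[17] read 'c'  n5⇒n6
[18] read 'b'  n6⇒n15 ·f  → match P2@[18:18],P4@[17:18]
[19] read 'b'  n15⇒n16  → match P2@[19:19],P5@[16:19]
[20] read 'a'  n16⇒n1 ·f
[21] read 'b'  n1⇒n9 ·f  → match P2@[21:21]

Result: [[0,2],[7,1],[7,7],[9,2],[9,4],[11,2],[11,4],[14,0],[18,2],[18,4],[19,2],[19,5],[21,2]]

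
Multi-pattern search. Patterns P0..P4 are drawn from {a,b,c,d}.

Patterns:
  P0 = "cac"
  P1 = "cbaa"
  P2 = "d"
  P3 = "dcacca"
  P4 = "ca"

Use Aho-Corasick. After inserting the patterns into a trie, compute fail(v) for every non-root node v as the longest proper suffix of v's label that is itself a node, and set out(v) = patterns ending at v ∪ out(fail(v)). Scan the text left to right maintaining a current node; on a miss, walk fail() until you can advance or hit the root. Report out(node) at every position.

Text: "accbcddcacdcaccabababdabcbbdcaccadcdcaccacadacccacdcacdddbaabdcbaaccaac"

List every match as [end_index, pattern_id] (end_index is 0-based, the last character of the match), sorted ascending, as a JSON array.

Construct AC machine:
Trie nodes:
  0='ε' goto c→1 d→7
  1='c' goto a→2 b→4
  2='ca' goto c→3  [P4 ends]
  3='cac' goto ·  [P0 ends]
  4='cb' goto a→5
  5='cba' goto a→6
  6='cbaa' goto ·  [P1 ends]
  7='d' goto c→8  [P2 ends]
  8='dc' goto a→9
  9='dca' goto c→10
  10='dcac' goto c→11
  11='dcacc' goto a→12
  12='dcacca' goto ·  [P3 ends]

Failure links (BFS by depth):
  n1('c'): parent n0 fail=0; on 'c' 0 → fail=0;  out ∅∪∅=∅
  n7('d'): parent n0 fail=0; on 'd' 0 → fail=0;  out {2}∪∅={2}
  n2('ca'): parent n1 fail=0; on 'a' 0 → fail=0;  out {4}∪∅={4}
  n4('cb'): parent n1 fail=0; on 'b' 0 → fail=0;  out ∅∪∅=∅
  n8('dc'): parent n7 fail=0; on 'c' 0 → fail=1;  out ∅∪∅=∅
  n3('cac'): parent n2 fail=0; on 'c' 0 → fail=1;  out {0}∪∅={0}
  n5('cba'): parent n4 fail=0; on 'a' 0 → fail=0;  out ∅∪∅=∅
  n9('dca'): parent n8 fail=1; on 'a' 1 → fail=2;  out ∅∪{4}={4}
  n6('cbaa'): parent n5 fail=0; on 'a' 0 → fail=0;  out {1}∪∅={1}
  n10('dcac'): parent n9 fail=2; on 'c' 2 → fail=3;  out ∅∪{0}={0}
  n11('dcacc'): parent n10 fail=3; on 'c' 3→1→0 → fail=1;  out ∅∪∅=∅
  n12('dcacca'): parent n11 fail=1; on 'a' 1 → fail=2;  out {3}∪{4}={3,4}

Text stream:
i=0 'a': node 0→0
i=1 'c': node 0→1
i=2 'c': node 1→1 ·f
i=3 'b': node 1→4
i=4 'c': node 4→1 ·f
i=5 'd': node 1→7 ·f  ** P2@[5:5]
i=6 'd': node 7→7 ·f  ** P2@[6:6]
i=7 'c': node 7→8
i=8 'a': node 8→9  ** P4@[7:8]
i=9 'c': node 9→10  ** P0@[7:9]
i=10 'd': node 10→7 ·f  ** P2@[10:10]
i=11 'c': node 7→8
i=12 'a': node 8→9  ** P4@[11:12]
i=13 'c': node 9→10  ** P0@[11:13]
i=14 'c': node 10→11
i=15 'a': node 11→12  ** P3@[10:15],P4@[14:15]
i=16 'b': node 12→0 ·f
i=17 'a': node 0→0
i=18 'b': node 0→0
i=19 'a': node 0→0
i=20 'b': node 0→0
i=21 'd': node 0→7  ** P2@[21:21]
i=22 'a': node 7→0 ·f
i=23 'b': node 0→0
i=24 'c': node 0→1
i=25 'b': node 1→4
i=26 'b': node 4→0 ·f
i=27 'd': node 0→7  ** P2@[27:27]
i=28 'c': node 7→8
i=29 'a': node 8→9  ** P4@[28:29]
i=30 'c': node 9→10  ** P0@[28:30]
i=31 'c': node 10→11
i=32 'a': node 11→12  ** P3@[27:32],P4@[31:32]
i=33 'd': node 12→7 ·f  ** P2@[33:33]
i=34 'c': node 7→8
i=35 'd': node 8→7 ·f  ** P2@[35:35]
i=36 'c': node 7→8
i=37 'a': node 8→9  ** P4@[36:37]
i=38 'c': node 9→10  ** P0@[36:38]
i=39 'c': node 10→11
i=40 'a': node 11→12  ** P3@[35:40],P4@[39:40]
i=41 'c': node 12→3 ·f  ** P0@[39:41]
i=42 'a': node 3→2 ·f  ** P4@[41:42]
i=43 'd': node 2→7 ·f  ** P2@[43:43]
i=44 'a': node 7→0 ·f
i=45 'c': node 0→1
i=46 'c': node 1→1 ·f
i=47 'c': node 1→1 ·f
i=48 'a': node 1→2  ** P4@[47:48]
i=49 'c': node 2→3  ** P0@[47:49]
i=50 'd': node 3→7 ·f  ** P2@[50:50]
i=51 'c': node 7→8
i=52 'a': node 8→9  ** P4@[51:52]
i=53 'c': node 9→10  ** P0@[51:53]
i=54 'd': node 10→7 ·f  ** P2@[54:54]
i=55 'd': node 7→7 ·f  ** P2@[55:55]
i=56 'd': node 7→7 ·f  ** P2@[56:56]
i=57 'b': node 7→0 ·f
i=58 'a': node 0→0
i=59 'a': node 0→0
i=60 'b': node 0→0
i=61 'd': node 0→7  ** P2@[61:61]
i=62 'c': node 7→8
i=63 'b': node 8→4 ·f
i=64 'a': node 4→5
i=65 'a': node 5→6  ** P1@[62:65]
i=66 'c': node 6→1 ·f
i=67 'c': node 1→1 ·f
i=68 'a': node 1→2  ** P4@[67:68]
i=69 'a': node 2→0 ·f
i=70 'c': node 0→1

Matches: [[5,2],[6,2],[8,4],[9,0],[10,2],[12,4],[13,0],[15,3],[15,4],[21,2],[27,2],[29,4],[30,0],[32,3],[32,4],[33,2],[35,2],[37,4],[38,0],[40,3],[40,4],[41,0],[42,4],[43,2],[48,4],[49,0],[50,2],[52,4],[53,0],[54,2],[55,2],[56,2],[61,2],[65,1],[68,4]]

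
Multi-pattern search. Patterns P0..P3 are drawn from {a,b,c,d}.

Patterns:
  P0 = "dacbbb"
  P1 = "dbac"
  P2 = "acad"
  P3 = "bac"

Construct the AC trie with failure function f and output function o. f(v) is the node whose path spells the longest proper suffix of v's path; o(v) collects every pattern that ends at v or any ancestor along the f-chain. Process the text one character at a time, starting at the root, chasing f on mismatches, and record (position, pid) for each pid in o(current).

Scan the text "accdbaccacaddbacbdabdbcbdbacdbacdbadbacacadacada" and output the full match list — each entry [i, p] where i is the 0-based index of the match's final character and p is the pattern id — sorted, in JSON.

Build:
Trie nodes:
  0='ε' goto a→10 b→14 d→1
  1='d' goto a→2 b→7
  2='da' goto c→3
  3='dac' goto b→4
  4='dacb' goto b→5
  5='dacbb' goto b→6
  6='dacbbb' goto ·  ←P0
  7='db' goto a→8
  8='dba' goto c→9
  9='dbac' goto ·  ←P1
  10='a' goto c→11
  11='ac' goto a→12
  12='aca' goto d→13
  13='acad' goto ·  ←P2
  14='b' goto a→15
  15='ba' goto c→16
  16='bac' goto ·  ←P3

BFS fail/out derivation:
  fail(1) 'd': from fail(0)=0 chase 'd': 0 ⇒ 0;  out=∅∪out(0)=∅
  fail(10) 'a': from fail(0)=0 chase 'a': 0 ⇒ 0;  out=∅∪out(0)=∅
  fail(14) 'b': from fail(0)=0 chase 'b': 0 ⇒ 0;  out=∅∪out(0)=∅
  fail(2) 'da': from fail(1)=0 chase 'a': 0 ⇒ 10;  out=∅∪out(10)=∅
  fail(7) 'db': from fail(1)=0 chase 'b': 0 ⇒ 14;  out=∅∪out(14)=∅
  fail(11) 'ac': from fail(10)=0 chase 'c': 0 ⇒ 0;  out=∅∪out(0)=∅
  fail(15) 'ba': from fail(14)=0 chase 'a': 0 ⇒ 10;  out=∅∪out(10)=∅
  fail(3) 'dac': from fail(2)=10 chase 'c': 10 ⇒ 11;  out=∅∪out(11)=∅
  fail(8) 'dba': from fail(7)=14 chase 'a': 14 ⇒ 15;  out=∅∪out(15)=∅
  fail(12) 'aca': from fail(11)=0 chase 'a': 0 ⇒ 10;  out=∅∪out(10)=∅
  fail(16) 'bac': from fail(15)=10 chase 'c': 10 ⇒ 11;  out={3}∪out(11)={3}
  fail(4) 'dacb': from fail(3)=11 chase 'b': 11→0 ⇒ 14;  out=∅∪out(14)=∅
  fail(9) 'dbac': from fail(8)=15 chase 'c': 15 ⇒ 16;  out={1}∪out(16)={1,3}
  fail(13) 'acad': from fail(12)=10 chase 'd': 10→0 ⇒ 1;  out={2}∪out(1)={2}
  fail(5) 'dacbb': from fail(4)=14 chase 'b': 14→0 ⇒ 14;  out=∅∪out(14)=∅
  fail(6) 'dacbbb': from fail(5)=14 chase 'b': 14→0 ⇒ 14;  out={0}∪out(14)={0}

Scan:
[0] read 'a'  n0⇒n10
[1] read 'c'  n10⇒n11
[2] read 'c'  n11⇒n0 (fail-walked)
[3] read 'd'  n0⇒n1
[4] read 'b'  n1⇒n7
[5] read 'a'  n7⇒n8
[6] read 'c'  n8⇒n9  emit P1@[3:6],P3@[4:6]
[7] read 'c'  n9⇒n0 (fail-walked)
[8] read 'a'  n0⇒n10
[9] read 'c'  n10⇒n11
[10] read 'a'  n11⇒n12
[11] read 'd'  n12⇒n13  emit P2@[8:11]
[12] read 'd'  n13⇒n1 (fail-walked)
[13] read 'b'  n1⇒n7
[14] read 'a'  n7⇒n8
[15] read 'c'  n8⇒n9  emit P1@[12:15],P3@[13:15]
[16] read 'b'  n9⇒n14 (fail-walked)
[17] read 'd'  n14⇒n1 (fail-walked)
[18] read 'a'  n1⇒n2
[19] read 'b'  n2⇒n14 (fail-walked)
[20] read 'd'  n14⇒n1 (fail-walked)
[21] read 'b'  n1⇒n7
[22] read 'c'  n7⇒n0 (fail-walked)
[23] read 'b'  n0⇒n14
[24] read 'd'  n14⇒n1 (fail-walked)
[25] read 'b'  n1⇒n7
[26] read 'a'  n7⇒n8
[27] read 'c'  n8⇒n9  emit P1@[24:27],P3@[25:27]
[28] read 'd'  n9⇒n1 (fail-walked)
[29] read 'b'  n1⇒n7
[30] read 'a'  n7⇒n8
[31] read 'c'  n8⇒n9  emit P1@[28:31],P3@[29:31]
[32] read 'd'  n9⇒n1 (fail-walked)
[33] read 'b'  n1⇒n7
[34] read 'a'  n7⇒n8
[35] read 'd'  n8⇒n1 (fail-walked)
[36] read 'b'  n1⇒n7
[37] read 'a'  n7⇒n8
[38] read 'c'  n8⇒n9  emit P1@[35:38],P3@[36:38]
[39] read 'a'  n9⇒n12 (fail-walked)
[40] read 'c'  n12⇒n11 (fail-walked)
[41] read 'a'  n11⇒n12
[42] read 'd'  n12⇒n13  emit P2@[39:42]
[43] read 'a'  n13⇒n2 (fail-walked)
[44] read 'c'  n2⇒n3
[45] read 'a'  n3⇒n12 (fail-walked)
[46] read 'd'  n12⇒n13  emit P2@[43:46]
[47] read 'a'  n13⇒n2 (fail-walked)

Matches: [[6,1],[6,3],[11,2],[15,1],[15,3],[27,1],[27,3],[31,1],[31,3],[38,1],[38,3],[42,2],[46,2]]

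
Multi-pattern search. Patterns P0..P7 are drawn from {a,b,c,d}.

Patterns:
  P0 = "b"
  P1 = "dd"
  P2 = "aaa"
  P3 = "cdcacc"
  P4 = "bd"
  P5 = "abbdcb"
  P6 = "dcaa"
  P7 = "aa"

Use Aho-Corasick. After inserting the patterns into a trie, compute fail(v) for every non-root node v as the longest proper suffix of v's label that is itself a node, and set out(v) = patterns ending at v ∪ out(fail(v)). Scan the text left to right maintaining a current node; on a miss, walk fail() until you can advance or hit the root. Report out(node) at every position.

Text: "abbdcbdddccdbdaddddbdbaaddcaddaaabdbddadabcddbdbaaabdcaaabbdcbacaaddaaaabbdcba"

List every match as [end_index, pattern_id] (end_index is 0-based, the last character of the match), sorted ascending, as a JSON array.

Build:
Trie (insert patterns):
  0='ε' goto a→4 b→1 c→7 d→2
  1='b' goto d→13  [P0 ends]
  2='d' goto c→19 d→3
  3='dd' goto ·  [P1 ends]
  4='a' goto a→5 b→14
  5='aa' goto a→6  [P7 ends]
  6='aaa' goto ·  [P2 ends]
  7='c' goto d→8
  8='cd' goto c→9
  9='cdc' goto a→10
  10='cdca' goto c→11
  11='cdcac' goto c→12
  12='cdcacc' goto ·  [P3 ends]
  13='bd' goto ·  [P4 ends]
  14='ab' goto b→15
  15='abb' goto d→16
  16='abbd' goto c→17
  17='abbdc' goto b→18
  18='abbdcb' goto ·  [P5 ends]
  19='dc' goto a→20
  20='dca' goto a→21
  21='dcaa' goto ·  [P6 ends]

BFS fail/out derivation:
  fail(1) 'b': from fail(0)=0 chase 'b': 0 ⇒ 0;  out={0}∪out(0)={0}
  fail(2) 'd': from fail(0)=0 chase 'd': 0 ⇒ 0;  out=∅∪out(0)=∅
  fail(4) 'a': from fail(0)=0 chase 'a': 0 ⇒ 0;  out=∅∪out(0)=∅
  fail(7) 'c': from fail(0)=0 chase 'c': 0 ⇒ 0;  out=∅∪out(0)=∅
  fail(3) 'dd': from fail(2)=0 chase 'd': 0 ⇒ 2;  out={1}∪out(2)={1}
  fail(5) 'aa': from fail(4)=0 chase 'a': 0 ⇒ 4;  out={7}∪out(4)={7}
  fail(8) 'cd': from fail(7)=0 chase 'd': 0 ⇒ 2;  out=∅∪out(2)=∅
  fail(13) 'bd': from fail(1)=0 chase 'd': 0 ⇒ 2;  out={4}∪out(2)={4}
  fail(14) 'ab': from fail(4)=0 chase 'b': 0 ⇒ 1;  out=∅∪out(1)={0}
  fail(19) 'dc': from fail(2)=0 chase 'c': 0 ⇒ 7;  out=∅∪out(7)=∅
  fail(6) 'aaa': from fail(5)=4 chase 'a': 4 ⇒ 5;  out={2}∪out(5)={2,7}
  fail(9) 'cdc': from fail(8)=2 chase 'c': 2 ⇒ 19;  out=∅∪out(19)=∅
  fail(15) 'abb': from fail(14)=1 chase 'b': 1→0 ⇒ 1;  out=∅∪out(1)={0}
  fail(20) 'dca': from fail(19)=7 chase 'a': 7→0 ⇒ 4;  out=∅∪out(4)=∅
  fail(10) 'cdca': from fail(9)=19 chase 'a': 19 ⇒ 20;  out=∅∪out(20)=∅
  fail(16) 'abbd': from fail(15)=1 chase 'd': 1 ⇒ 13;  out=∅∪out(13)={4}
  fail(21) 'dcaa': from fail(20)=4 chase 'a': 4 ⇒ 5;  out={6}∪out(5)={6,7}
  fail(11) 'cdcac': from fail(10)=20 chase 'c': 20→4→0 ⇒ 7;  out=∅∪out(7)=∅
  fail(17) 'abbdc': from fail(16)=13 chase 'c': 13→2 ⇒ 19;  out=∅∪out(19)=∅
  fail(12) 'cdcacc': from fail(11)=7 chase 'c': 7→0 ⇒ 7;  out={3}∪out(7)={3}
  fail(18) 'abbdcb': from fail(17)=19 chase 'b': 19→7→0 ⇒ 1;  out={5}∪out(1)={0,5}

Run:
pos 0 'a': at 4
pos 1 'b': at 14  emit P0@[1:1]
pos 2 'b': at 15  emit P0@[2:2]
pos 3 'd': at 16  emit P4@[2:3]
pos 4 'c': at 17
pos 5 'b': at 18  emit P0@[5:5],P5@[0:5]
pos 6 'd': at 13 (fail-walked)  emit P4@[5:6]
pos 7 'd': at 3 (fail-walked)  emit P1@[6:7]
pos 8 'd': at 3 (fail-walked)  emit P1@[7:8]
pos 9 'c': at 19 (fail-walked)
pos 10 'c': at 7 (fail-walked)
pos 11 'd': at 8
pos 12 'b': at 1 (fail-walked)  emit P0@[12:12]
pos 13 'd': at 13  emit P4@[12:13]
pos 14 'a': at 4 (fail-walked)
pos 15 'd': at 2 (fail-walked)
pos 16 'd': at 3  emit P1@[15:16]
pos 17 'd': at 3 (fail-walked)  emit P1@[16:17]
pos 18 'd': at 3 (fail-walked)  emit P1@[17:18]
pos 19 'b': at 1 (fail-walked)  emit P0@[19:19]
pos 20 'd': at 13  emit P4@[19:20]
pos 21 'b': at 1 (fail-walked)  emit P0@[21:21]
pos 22 'a': at 4 (fail-walked)
pos 23 'a': at 5  emit P7@[22:23]
pos 24 'd': at 2 (fail-walked)
pos 25 'd': at 3  emit P1@[24:25]
pos 26 'c': at 19 (fail-walked)
pos 27 'a': at 20
pos 28 'd': at 2 (fail-walked)
pos 29 'd': at 3  emit P1@[28:29]
pos 30 'a': at 4 (fail-walked)
pos 31 'a': at 5  emit P7@[30:31]
pos 32 'a': at 6  emit P2@[30:32],P7@[31:32]
pos 33 'b': at 14 (fail-walked)  emit P0@[33:33]
pos 34 'd': at 13 (fail-walked)  emit P4@[33:34]
pos 35 'b': at 1 (fail-walked)  emit P0@[35:35]
pos 36 'd': at 13  emit P4@[35:36]
pos 37 'd': at 3 (fail-walked)  emit P1@[36:37]
pos 38 'a': at 4 (fail-walked)
pos 39 'd': at 2 (fail-walked)
pos 40 'a': at 4 (fail-walked)
pos 41 'b': at 14  emit P0@[41:41]
pos 42 'c': at 7 (fail-walked)
pos 43 'd': at 8
pos 44 'd': at 3 (fail-walked)  emit P1@[43:44]
pos 45 'b': at 1 (fail-walked)  emit P0@[45:45]
pos 46 'd': at 13  emit P4@[45:46]
pos 47 'b': at 1 (fail-walked)  emit P0@[47:47]
pos 48 'a': at 4 (fail-walked)
pos 49 'a': at 5  emit P7@[48:49]
pos 50 'a': at 6  emit P2@[48:50],P7@[49:50]
pos 51 'b': at 14 (fail-walked)  emit P0@[51:51]
pos 52 'd': at 13 (fail-walked)  emit P4@[51:52]
pos 53 'c': at 19 (fail-walked)
pos 54 'a': at 20
pos 55 'a': at 21  emit P6@[52:55],P7@[54:55]
pos 56 'a': at 6 (fail-walked)  emit P2@[54:56],P7@[55:56]
pos 57 'b': at 14 (fail-walked)  emit P0@[57:57]
pos 58 'b': at 15  emit P0@[58:58]
pos 59 'd': at 16  emit P4@[58:59]
pos 60 'c': at 17
pos 61 'b': at 18  emit P0@[61:61],P5@[56:61]
pos 62 'a': at 4 (fail-walked)
pos 63 'c': at 7 (fail-walked)
pos 64 'a': at 4 (fail-walked)
pos 65 'a': at 5  emit P7@[64:65]
pos 66 'd': at 2 (fail-walked)
pos 67 'd': at 3  emit P1@[66:67]
pos 68 'a': at 4 (fail-walked)
pos 69 'a': at 5  emit P7@[68:69]
pos 70 'a': at 6  emit P2@[68:70],P7@[69:70]
pos 71 'a': at 6 (fail-walked)  emit P2@[69:71],P7@[70:71]
pos 72 'b': at 14 (fail-walked)  emit P0@[72:72]
pos 73 'b': at 15  emit P0@[73:73]
pos 74 'd': at 16  emit P4@[73:74]
pos 75 'c': at 17
pos 76 'b': at 18  emit P0@[76:76],P5@[71:76]
pos 77 'a': at 4 (fail-walked)

Result: [[1,0],[2,0],[3,4],[5,0],[5,5],[6,4],[7,1],[8,1],[12,0],[13,4],[16,1],[17,1],[18,1],[19,0],[20,4],[21,0],[23,7],[25,1],[29,1],[31,7],[32,2],[32,7],[33,0],[34,4],[35,0],[36,4],[37,1],[41,0],[44,1],[45,0],[46,4],[47,0],[49,7],[50,2],[50,7],[51,0],[52,4],[55,6],[55,7],[56,2],[56,7],[57,0],[58,0],[59,4],[61,0],[61,5],[65,7],[67,1],[69,7],[70,2],[70,7],[71,2],[71,7],[72,0],[73,0],[74,4],[76,0],[76,5]]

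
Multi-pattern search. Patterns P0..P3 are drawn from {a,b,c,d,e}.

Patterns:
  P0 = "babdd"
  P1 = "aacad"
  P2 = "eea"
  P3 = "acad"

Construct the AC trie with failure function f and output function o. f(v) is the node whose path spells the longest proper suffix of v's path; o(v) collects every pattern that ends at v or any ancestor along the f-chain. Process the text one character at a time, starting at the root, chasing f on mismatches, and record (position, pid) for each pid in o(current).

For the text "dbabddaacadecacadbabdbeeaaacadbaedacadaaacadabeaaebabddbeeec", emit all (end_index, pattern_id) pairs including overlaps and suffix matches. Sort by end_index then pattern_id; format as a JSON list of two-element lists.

Construct AC machine:
Trie nodes:
  0='ε' goto a→6 b→1 e→11
  1='b' goto a→2
  2='ba' goto b→3
  3='bab' goto d→4
  4='babd' goto d→5
  5='babdd' goto ·  [P0 ends]
  6='a' goto a→7 c→14
  7='aa' goto c→8
  8='aac' goto a→9
  9='aaca' goto d→10
  10='aacad' goto ·  [P1 ends]
  11='e' goto e→12
  12='ee' goto a→13
  13='eea' goto ·  [P2 ends]
  14='ac' goto a→15
  15='aca' goto d→16
  16='acad' goto ·  [P3 ends]

BFS fail/out derivation:
  fail(1) 'b': from fail(0)=0 chase 'b': 0 ⇒ 0;  out=∅∪out(0)=∅
  fail(6) 'a': from fail(0)=0 chase 'a': 0 ⇒ 0;  out=∅∪out(0)=∅
  fail(11) 'e': from fail(0)=0 chase 'e': 0 ⇒ 0;  out=∅∪out(0)=∅
  fail(2) 'ba': from fail(1)=0 chase 'a': 0 ⇒ 6;  out=∅∪out(6)=∅
  fail(7) 'aa': from fail(6)=0 chase 'a': 0 ⇒ 6;  out=∅∪out(6)=∅
  fail(12) 'ee': from fail(11)=0 chase 'e': 0 ⇒ 11;  out=∅∪out(11)=∅
  fail(14) 'ac': from fail(6)=0 chase 'c': 0 ⇒ 0;  out=∅∪out(0)=∅
  fail(3) 'bab': from fail(2)=6 chase 'b': 6→0 ⇒ 1;  out=∅∪out(1)=∅
  fail(8) 'aac': from fail(7)=6 chase 'c': 6 ⇒ 14;  out=∅∪out(14)=∅
  fail(13) 'eea': from fail(12)=11 chase 'a': 11→0 ⇒ 6;  out={2}∪out(6)={2}
  fail(15) 'aca': from fail(14)=0 chase 'a': 0 ⇒ 6;  out=∅∪out(6)=∅
  fail(4) 'babd': from fail(3)=1 chase 'd': 1→0 ⇒ 0;  out=∅∪out(0)=∅
  fail(9) 'aaca': from fail(8)=14 chase 'a': 14 ⇒ 15;  out=∅∪out(15)=∅
  fail(16) 'acad': from fail(15)=6 chase 'd': 6→0 ⇒ 0;  out={3}∪out(0)={3}
  fail(5) 'babdd': from fail(4)=0 chase 'd': 0 ⇒ 0;  out={0}∪out(0)={0}
  fail(10) 'aacad': from fail(9)=15 chase 'd': 15 ⇒ 16;  out={1}∪out(16)={1,3}

Run:
[0] read 'd'  n0⇒n0
[1] read 'b'  n0⇒n1
[2] read 'a'  n1⇒n2
[3] read 'b'  n2⇒n3
[4] read 'd'  n3⇒n4
[5] read 'd'  n4⇒n5  → match P0@[1:5]
[6] read 'a'  n5⇒n6 (via fail)
[7] read 'a'  n6⇒n7
[8] read 'c'  n7⇒n8
[9] read 'a'  n8⇒n9
[10] read 'd'  n9⇒n10  → match P1@[6:10],P3@[7:10]
[11] read 'e'  n10⇒n11 (via fail)
[12] read 'c'  n11⇒n0 (via fail)
[13] read 'a'  n0⇒n6
[14] read 'c'  n6⇒n14
[15] read 'a'  n14⇒n15
[16] read 'd'  n15⇒n16  → match P3@[13:16]
[17] read 'b'  n16⇒n1 (via fail)
[18] read 'a'  n1⇒n2
[19] read 'b'  n2⇒n3
[20] read 'd'  n3⇒n4
[21] read 'b'  n4⇒n1 (via fail)
[22] read 'e'  n1⇒n11 (via fail)
[23] read 'e'  n11⇒n12
[24] read 'a'  n12⇒n13  → match P2@[22:24]
[25] read 'a'  n13⇒n7 (via fail)
[26] read 'a'  n7⇒n7 (via fail)
[27] read 'c'  n7⇒n8
[28] read 'a'  n8⇒n9
[29] read 'd'  n9⇒n10  → match P1@[25:29],P3@[26:29]
[30] read 'b'  n10⇒n1 (via fail)
[31] read 'a'  n1⇒n2
[32] read 'e'  n2⇒n11 (via fail)
[33] read 'd'  n11⇒n0 (via fail)
[34] read 'a'  n0⇒n6
[35] read 'c'  n6⇒n14
[36] read 'a'  n14⇒n15
[37] read 'd'  n15⇒n16  → match P3@[34:37]
[38] read 'a'  n16⇒n6 (via fail)
[39] read 'a'  n6⇒n7
[40] read 'a'  n7⇒n7 (via fail)
[41] read 'c'  n7⇒n8
[42] read 'a'  n8⇒n9
[43] read 'd'  n9⇒n10  → match P1@[39:43],P3@[40:43]
[44] read 'a'  n10⇒n6 (via fail)
[45] read 'b'  n6⇒n1 (via fail)
[46] read 'e'  n1⇒n11 (via fail)
[47] read 'a'  n11⇒n6 (via fail)
[48] read 'a'  n6⇒n7
[49] read 'e'  n7⇒n11 (via fail)
[50] read 'b'  n11⇒n1 (via fail)
[51] read 'a'  n1⇒n2
[52] read 'b'  n2⇒n3
[53] read 'd'  n3⇒n4
[54] read 'd'  n4⇒n5  → match P0@[50:54]
[55] read 'b'  n5⇒n1 (via fail)
[56] read 'e'  n1⇒n11 (via fail)
[57] read 'e'  n11⇒n12
[58] read 'e'  n12⇒n12 (via fail)
[59] read 'c'  n12⇒n0 (via fail)

All matches (sorted): [[5,0],[10,1],[10,3],[16,3],[24,2],[29,1],[29,3],[37,3],[43,1],[43,3],[54,0]]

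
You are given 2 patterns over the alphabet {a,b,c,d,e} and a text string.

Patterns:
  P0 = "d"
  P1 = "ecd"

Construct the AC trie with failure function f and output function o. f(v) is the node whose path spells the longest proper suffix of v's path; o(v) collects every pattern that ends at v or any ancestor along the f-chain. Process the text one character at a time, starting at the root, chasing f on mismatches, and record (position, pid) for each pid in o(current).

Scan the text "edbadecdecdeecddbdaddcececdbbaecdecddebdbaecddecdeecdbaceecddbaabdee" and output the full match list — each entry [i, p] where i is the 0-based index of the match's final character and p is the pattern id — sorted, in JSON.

Construct AC machine:
Trie nodes:
  0='ε' goto d→1 e→2
  1='d' goto ·  [P0 ends]
  2='e' goto c→3
  3='ec' goto d→4
  4='ecd' goto ·  [P1 ends]

BFS fail/out derivation:
  n1('d'): parent n0 fail=0; on 'd' 0 → fail=0;  out {0}∪∅={0}
  n2('e'): parent n0 fail=0; on 'e' 0 → fail=0;  out ∅∪∅=∅
  n3('ec'): parent n2 fail=0; on 'c' 0 → fail=0;  out ∅∪∅=∅
  n4('ecd'): parent n3 fail=0; on 'd' 0 → fail=1;  out {1}∪{0}={0,1}

Text stream:
pos 0 'e': at 2
pos 1 'd': at 1 ·f  → match P0@[1:1]
pos 2 'b': at 0 ·f
pos 3 'a': at 0
pos 4 'd': at 1  → match P0@[4:4]
pos 5 'e': at 2 ·f
pos 6 'c': at 3
pos 7 'd': at 4  → match P0@[7:7],P1@[5:7]
pos 8 'e': at 2 ·f
pos 9 'c': at 3
pos 10 'd': at 4  → match P0@[10:10],P1@[8:10]
pos 11 'e': at 2 ·f
pos 12 'e': at 2 ·f
pos 13 'c': at 3
pos 14 'd': at 4  → match P0@[14:14],P1@[12:14]
pos 15 'd': at 1 ·f  → match P0@[15:15]
pos 16 'b': at 0 ·f
pos 17 'd': at 1  → match P0@[17:17]
pos 18 'a': at 0 ·f
pos 19 'd': at 1  → match P0@[19:19]
pos 20 'd': at 1 ·f  → match P0@[20:20]
pos 21 'c': at 0 ·f
pos 22 'e': at 2
pos 23 'c': at 3
pos 24 'e': at 2 ·f
pos 25 'c': at 3
pos 26 'd': at 4  → match P0@[26:26],P1@[24:26]
pos 27 'b': at 0 ·f
pos 28 'b': at 0
pos 29 'a': at 0
pos 30 'e': at 2
pos 31 'c': at 3
pos 32 'd': at 4  → match P0@[32:32],P1@[30:32]
pos 33 'e': at 2 ·f
pos 34 'c': at 3
pos 35 'd': at 4  → match P0@[35:35],P1@[33:35]
pos 36 'd': at 1 ·f  → match P0@[36:36]
pos 37 'e': at 2 ·f
pos 38 'b': at 0 ·f
pos 39 'd': at 1  → match P0@[39:39]
pos 40 'b': at 0 ·f
pos 41 'a': at 0
pos 42 'e': at 2
pos 43 'c': at 3
pos 44 'd': at 4  → match P0@[44:44],P1@[42:44]
pos 45 'd': at 1 ·f  → match P0@[45:45]
pos 46 'e': at 2 ·f
pos 47 'c': at 3
pos 48 'd': at 4  → match P0@[48:48],P1@[46:48]
pos 49 'e': at 2 ·f
pos 50 'e': at 2 ·f
pos 51 'c': at 3
pos 52 'd': at 4  → match P0@[52:52],P1@[50:52]
pos 53 'b': at 0 ·f
pos 54 'a': at 0
pos 55 'c': at 0
pos 56 'e': at 2
pos 57 'e': at 2 ·f
pos 58 'c': at 3
pos 59 'd': at 4  → match P0@[59:59],P1@[57:59]
pos 60 'd': at 1 ·f  → match P0@[60:60]
pos 61 'b': at 0 ·f
pos 62 'a': at 0
pos 63 'a': at 0
pos 64 'b': at 0
pos 65 'd': at 1  → match P0@[65:65]
pos 66 'e': at 2 ·f
pos 67 'e': at 2 ·f

Result: [[1,0],[4,0],[7,0],[7,1],[10,0],[10,1],[14,0],[14,1],[15,0],[17,0],[19,0],[20,0],[26,0],[26,1],[32,0],[32,1],[35,0],[35,1],[36,0],[39,0],[44,0],[44,1],[45,0],[48,0],[48,1],[52,0],[52,1],[59,0],[59,1],[60,0],[65,0]]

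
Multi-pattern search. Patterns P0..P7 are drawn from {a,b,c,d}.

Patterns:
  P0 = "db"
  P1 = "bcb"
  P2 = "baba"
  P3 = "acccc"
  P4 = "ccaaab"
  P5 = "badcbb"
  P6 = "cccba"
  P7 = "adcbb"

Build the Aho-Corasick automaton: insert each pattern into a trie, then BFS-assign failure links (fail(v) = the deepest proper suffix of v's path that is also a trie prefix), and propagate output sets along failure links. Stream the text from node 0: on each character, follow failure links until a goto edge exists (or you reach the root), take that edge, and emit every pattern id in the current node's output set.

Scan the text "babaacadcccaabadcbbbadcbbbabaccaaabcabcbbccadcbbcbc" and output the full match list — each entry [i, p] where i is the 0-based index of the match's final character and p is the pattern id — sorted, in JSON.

Build:
Trie nodes:
  n0 'ε': a→9 b→3 c→14 d→1
  n1 'd': b→2
  n2 'db': ·  [P0 ends]
  n3 'b': a→6 c→4
  n4 'bc': b→5
  n5 'bcb': ·  [P1 ends]
  n6 'ba': b→7 d→20
  n7 'bab': a→8
  n8 'baba': ·  [P2 ends]
  n9 'a': c→10 d→27
  n10 'ac': c→11
  n11 'acc': c→12
  n12 'accc': c→13
  n13 'acccc': ·  [P3 ends]
  n14 'c': c→15
  n15 'cc': a→16 c→24
  n16 'cca': a→17
  n17 'ccaa': a→18
  n18 'ccaaa': b→19
  n19 'ccaaab': ·  [P4 ends]
  n20 'bad': c→21
  n21 'badc': b→22
  n22 'badcb': b→23
  n23 'badcbb': ·  [P5 ends]
  n24 'ccc': b→25
  n25 'cccb': a→26
  n26 'cccba': ·  [P6 ends]
  n27 'ad': c→28
  n28 'adc': b→29
  n29 'adcb': b→30
  n30 'adcbb': ·  [P7 ends]

BFS fail/out derivation:
  fail(1) 'd': from fail(0)=0 chase 'd': 0 ⇒ 0;  out=∅∪out(0)=∅
  fail(3) 'b': from fail(0)=0 chase 'b': 0 ⇒ 0;  out=∅∪out(0)=∅
  fail(9) 'a': from fail(0)=0 chase 'a': 0 ⇒ 0;  out=∅∪out(0)=∅
  fail(14) 'c': from fail(0)=0 chase 'c': 0 ⇒ 0;  out=∅∪out(0)=∅
  fail(2) 'db': from fail(1)=0 chase 'b': 0 ⇒ 3;  out={0}∪out(3)={0}
  fail(4) 'bc': from fail(3)=0 chase 'c': 0 ⇒ 14;  out=∅∪out(14)=∅
  fail(6) 'ba': from fail(3)=0 chase 'a': 0 ⇒ 9;  out=∅∪out(9)=∅
  fail(10) 'ac': from fail(9)=0 chase 'c': 0 ⇒ 14;  out=∅∪out(14)=∅
  fail(15) 'cc': from fail(14)=0 chase 'c': 0 ⇒ 14;  out=∅∪out(14)=∅
  fail(27) 'ad': from fail(9)=0 chase 'd': 0 ⇒ 1;  out=∅∪out(1)=∅
  fail(5) 'bcb': from fail(4)=14 chase 'b': 14→0 ⇒ 3;  out={1}∪out(3)={1}
  fail(7) 'bab': from fail(6)=9 chase 'b': 9→0 ⇒ 3;  out=∅∪out(3)=∅
  fail(11) 'acc': from fail(10)=14 chase 'c': 14 ⇒ 15;  out=∅∪out(15)=∅
  fail(16) 'cca': from fail(15)=14 chase 'a': 14→0 ⇒ 9;  out=∅∪out(9)=∅
  fail(20) 'bad': from fail(6)=9 chase 'd': 9 ⇒ 27;  out=∅∪out(27)=∅
  fail(24) 'ccc': from fail(15)=14 chase 'c': 14 ⇒ 15;  out=∅∪out(15)=∅
  fail(28) 'adc': from fail(27)=1 chase 'c': 1→0 ⇒ 14;  out=∅∪out(14)=∅
  fail(8) 'baba': from fail(7)=3 chase 'a': 3 ⇒ 6;  out={2}∪out(6)={2}
  fail(12) 'accc': from fail(11)=15 chase 'c': 15 ⇒ 24;  out=∅∪out(24)=∅
  fail(17) 'ccaa': from fail(16)=9 chase 'a': 9→0 ⇒ 9;  out=∅∪out(9)=∅
  fail(21) 'badc': from fail(20)=27 chase 'c': 27 ⇒ 28;  out=∅∪out(28)=∅
  fail(25) 'cccb': from fail(24)=15 chase 'b': 15→14→0 ⇒ 3;  out=∅∪out(3)=∅
  fail(29) 'adcb': from fail(28)=14 chase 'b': 14→0 ⇒ 3;  out=∅∪out(3)=∅
  fail(13) 'acccc': from fail(12)=24 chase 'c': 24→15 ⇒ 24;  out={3}∪out(24)={3}
  fail(18) 'ccaaa': from fail(17)=9 chase 'a': 9→0 ⇒ 9;  out=∅∪out(9)=∅
  fail(22) 'badcb': from fail(21)=28 chase 'b': 28 ⇒ 29;  out=∅∪out(29)=∅
  fail(26) 'cccba': from fail(25)=3 chase 'a': 3 ⇒ 6;  out={6}∪out(6)={6}
  fail(30) 'adcbb': from fail(29)=3 chase 'b': 3→0 ⇒ 3;  out={7}∪out(3)={7}
  fail(19) 'ccaaab': from fail(18)=9 chase 'b': 9→0 ⇒ 3;  out={4}∪out(3)={4}
  fail(23) 'badcbb': from fail(22)=29 chase 'b': 29 ⇒ 30;  out={5}∪out(30)={5,7}

Text stream:
pos 0 'b': at 3
pos 1 'a': at 6
pos 2 'b': at 7
pos 3 'a': at 8  emit P2@[0:3]
pos 4 'a': at 9 ·f
pos 5 'c': at 10
pos 6 'a': at 9 ·f
pos 7 'd': at 27
pos 8 'c': at 28
pos 9 'c': at 15 ·f
pos 10 'c': at 24
pos 11 'a': at 16 ·f
pos 12 'a': at 17
pos 13 'b': at 3 ·f
pos 14 'a': at 6
pos 15 'd': at 20
pos 16 'c': at 21
pos 17 'b': at 22
pos 18 'b': at 23  emit P5@[13:18],P7@[14:18]
pos 19 'b': at 3 ·f
pos 20 'a': at 6
pos 21 'd': at 20
pos 22 'c': at 21
pos 23 'b': at 22
pos 24 'b': at 23  emit P5@[19:24],P7@[20:24]
pos 25 'b': at 3 ·f
pos 26 'a': at 6
pos 27 'b': at 7
pos 28 'a': at 8  emit P2@[25:28]
pos 29 'c': at 10 ·f
pos 30 'c': at 11
pos 31 'a': at 16 ·f
pos 32 'a': at 17
pos 33 'a': at 18
pos 34 'b': at 19  emit P4@[29:34]
pos 35 'c': at 4 ·f
pos 36 'a': at 9 ·f
pos 37 'b': at 3 ·f
pos 38 'c': at 4
pos 39 'b': at 5  emit P1@[37:39]
pos 40 'b': at 3 ·f
pos 41 'c': at 4
pos 42 'c': at 15 ·f
pos 43 'a': at 16
pos 44 'd': at 27 ·f
pos 45 'c': at 28
pos 46 'b': at 29
pos 47 'b': at 30  emit P7@[43:47]
pos 48 'c': at 4 ·f
pos 49 'b': at 5  emit P1@[47:49]
pos 50 'c': at 4 ·f

Matches: [[3,2],[18,5],[18,7],[24,5],[24,7],[28,2],[34,4],[39,1],[47,7],[49,1]]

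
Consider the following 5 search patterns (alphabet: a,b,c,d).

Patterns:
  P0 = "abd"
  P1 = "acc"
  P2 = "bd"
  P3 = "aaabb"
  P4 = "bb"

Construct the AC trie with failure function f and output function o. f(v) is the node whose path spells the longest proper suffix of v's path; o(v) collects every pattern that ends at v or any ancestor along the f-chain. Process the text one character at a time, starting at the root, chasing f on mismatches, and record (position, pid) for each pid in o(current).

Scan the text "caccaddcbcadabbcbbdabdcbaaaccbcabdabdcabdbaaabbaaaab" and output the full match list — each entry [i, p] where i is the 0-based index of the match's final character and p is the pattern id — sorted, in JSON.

Construct AC machine:
Trie (insert patterns):
  0='ε' goto a→1 b→6
  1='a' goto a→8 b→2 c→4
  2='ab' goto d→3
  3='abd' goto ·  ←P0
  4='ac' goto c→5
  5='acc' goto ·  ←P1
  6='b' goto b→12 d→7
  7='bd' goto ·  ←P2
  8='aa' goto a→9
  9='aaa' goto b→10
  10='aaab' goto b→11
  11='aaabb' goto ·  ←P3
  12='bb' goto ·  ←P4

BFS fail/out derivation:
  fail(1) 'a': from fail(0)=0 chase 'a': 0 ⇒ 0;  out=∅∪out(0)=∅
  fail(6) 'b': from fail(0)=0 chase 'b': 0 ⇒ 0;  out=∅∪out(0)=∅
  fail(2) 'ab': from fail(1)=0 chase 'b': 0 ⇒ 6;  out=∅∪out(6)=∅
  fail(4) 'ac': from fail(1)=0 chase 'c': 0 ⇒ 0;  out=∅∪out(0)=∅
  fail(7) 'bd': from fail(6)=0 chase 'd': 0 ⇒ 0;  out={2}∪out(0)={2}
  fail(8) 'aa': from fail(1)=0 chase 'a': 0 ⇒ 1;  out=∅∪out(1)=∅
  fail(12) 'bb': from fail(6)=0 chase 'b': 0 ⇒ 6;  out={4}∪out(6)={4}
  fail(3) 'abd': from fail(2)=6 chase 'd': 6 ⇒ 7;  out={0}∪out(7)={0,2}
  fail(5) 'acc': from fail(4)=0 chase 'c': 0 ⇒ 0;  out={1}∪out(0)={1}
  fail(9) 'aaa': from fail(8)=1 chase 'a': 1 ⇒ 8;  out=∅∪out(8)=∅
  fail(10) 'aaab': from fail(9)=8 chase 'b': 8→1 ⇒ 2;  out=∅∪out(2)=∅
  fail(11) 'aaabb': from fail(10)=2 chase 'b': 2→6 ⇒ 12;  out={3}∪out(12)={3,4}

Run:
[0] read 'c'  n0⇒n0
[1] read 'a'  n0⇒n1
[2] read 'c'  n1⇒n4
[3] read 'c'  n4⇒n5  → match P1@[1:3]
[4] read 'a'  n5⇒n1 (via fail)
[5] read 'd'  n1⇒n0 (via fail)
[6] read 'd'  n0⇒n0
[7] read 'c'  n0⇒n0
[8] read 'b'  n0⇒n6
[9] read 'c'  n6⇒n0 (via fail)
[10] read 'a'  n0⇒n1
[11] read 'd'  n1⇒n0 (via fail)
[12] read 'a'  n0⇒n1
[13] read 'b'  n1⇒n2
[14] read 'b'  n2⇒n12 (via fail)  → match P4@[13:14]
[15] read 'c'  n12⇒n0 (via fail)
[16] read 'b'  n0⇒n6
[17] read 'b'  n6⇒n12  → match P4@[16:17]
[18] read 'd'  n12⇒n7 (via fail)  → match P2@[17:18]
[19] read 'a'  n7⇒n1 (via fail)
[20] read 'b'  n1⇒n2
[21] read 'd'  n2⇒n3  → match P0@[19:21],P2@[20:21]
[22] read 'c'  n3⇒n0 (via fail)
[23] read 'b'  n0⇒n6
[24] read 'a'  n6⇒n1 (via fail)
[25] read 'a'  n1⇒n8
[26] read 'a'  n8⇒n9
[27] read 'c'  n9⇒n4 (via fail)
[28] read 'c'  n4⇒n5  → match P1@[26:28]
[29] read 'b'  n5⇒n6 (via fail)
[30] read 'c'  n6⇒n0 (via fail)
[31] read 'a'  n0⇒n1
[32] read 'b'  n1⇒n2
[33] read 'd'  n2⇒n3  → match P0@[31:33],P2@[32:33]
[34] read 'a'  n3⇒n1 (via fail)
[35] read 'b'  n1⇒n2
[36] read 'd'  n2⇒n3  → match P0@[34:36],P2@[35:36]
[37] read 'c'  n3⇒n0 (via fail)
[38] read 'a'  n0⇒n1
[39] read 'b'  n1⇒n2
[40] read 'd'  n2⇒n3  → match P0@[38:40],P2@[39:40]
[41] read 'b'  n3⇒n6 (via fail)
[42] read 'a'  n6⇒n1 (via fail)
[43] read 'a'  n1⇒n8
[44] read 'a'  n8⇒n9
[45] read 'b'  n9⇒n10
[46] read 'b'  n10⇒n11  → match P3@[42:46],P4@[45:46]
[47] read 'a'  n11⇒n1 (via fail)
[48] read 'a'  n1⇒n8
[49] read 'a'  n8⇒n9
[50] read 'a'  n9⇒n9 (via fail)
[51] read 'b'  n9⇒n10

Result: [[3,1],[14,4],[17,4],[18,2],[21,0],[21,2],[28,1],[33,0],[33,2],[36,0],[36,2],[40,0],[40,2],[46,3],[46,4]]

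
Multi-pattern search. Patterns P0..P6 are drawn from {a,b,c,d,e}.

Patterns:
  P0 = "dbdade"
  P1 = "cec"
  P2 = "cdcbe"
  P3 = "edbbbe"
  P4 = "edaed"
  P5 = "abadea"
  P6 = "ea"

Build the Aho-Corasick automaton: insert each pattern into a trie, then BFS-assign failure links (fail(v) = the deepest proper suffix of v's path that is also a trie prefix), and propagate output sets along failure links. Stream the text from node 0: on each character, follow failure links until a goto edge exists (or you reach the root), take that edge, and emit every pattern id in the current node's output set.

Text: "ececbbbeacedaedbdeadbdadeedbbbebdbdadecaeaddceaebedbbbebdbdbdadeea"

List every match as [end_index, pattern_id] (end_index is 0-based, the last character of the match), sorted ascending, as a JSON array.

Build:
Trie (insert patterns):
  0='ε' goto a→23 c→7 d→1 e→14
  1='d' goto b→2
  2='db' goto d→3
  3='dbd' goto a→4
  4='dbda' goto d→5
  5='dbdad' goto e→6
  6='dbdade' goto ·  ←P0
  7='c' goto d→10 e→8
  8='ce' goto c→9
  9='cec' goto ·  ←P1
  10='cd' goto c→11
  11='cdc' goto b→12
  12='cdcb' goto e→13
  13='cdcbe' goto ·  ←P2
  14='e' goto a→29 d→15
  15='ed' goto a→20 b→16
  16='edb' goto b→17
  17='edbb' goto b→18
  18='edbbb' goto e→19
  19='edbbbe' goto ·  ←P3
  20='eda' goto e→21
  21='edae' goto d→22
  22='edaed' goto ·  ←P4
  23='a' goto b→24
  24='ab' goto a→25
  25='aba' goto d→26
  26='abad' goto e→27
  27='abade' goto a→28
  28='abadea' goto ·  ←P5
  29='ea' goto ·  ←P6

BFS fail/out derivation:
  fail(1) 'd': from fail(0)=0 chase 'd': 0 ⇒ 0;  out=∅∪out(0)=∅
  fail(7) 'c': from fail(0)=0 chase 'c': 0 ⇒ 0;  out=∅∪out(0)=∅
  fail(14) 'e': from fail(0)=0 chase 'e': 0 ⇒ 0;  out=∅∪out(0)=∅
  fail(23) 'a': from fail(0)=0 chase 'a': 0 ⇒ 0;  out=∅∪out(0)=∅
  fail(2) 'db': from fail(1)=0 chase 'b': 0 ⇒ 0;  out=∅∪out(0)=∅
  fail(8) 'ce': from fail(7)=0 chase 'e': 0 ⇒ 14;  out=∅∪out(14)=∅
  fail(10) 'cd': from fail(7)=0 chase 'd': 0 ⇒ 1;  out=∅∪out(1)=∅
  fail(15) 'ed': from fail(14)=0 chase 'd': 0 ⇒ 1;  out=∅∪out(1)=∅
  fail(24) 'ab': from fail(23)=0 chase 'b': 0 ⇒ 0;  out=∅∪out(0)=∅
  fail(29) 'ea': from fail(14)=0 chase 'a': 0 ⇒ 23;  out={6}∪out(23)={6}
  fail(3) 'dbd': from fail(2)=0 chase 'd': 0 ⇒ 1;  out=∅∪out(1)=∅
  fail(9) 'cec': from fail(8)=14 chase 'c': 14→0 ⇒ 7;  out={1}∪out(7)={1}
  fail(11) 'cdc': from fail(10)=1 chase 'c': 1→0 ⇒ 7;  out=∅∪out(7)=∅
  fail(16) 'edb': from fail(15)=1 chase 'b': 1 ⇒ 2;  out=∅∪out(2)=∅
  fail(20) 'eda': from fail(15)=1 chase 'a': 1→0 ⇒ 23;  out=∅∪out(23)=∅
  fail(25) 'aba': from fail(24)=0 chase 'a': 0 ⇒ 23;  out=∅∪out(23)=∅
  fail(4) 'dbda': from fail(3)=1 chase 'a': 1→0 ⇒ 23;  out=∅∪out(23)=∅
  fail(12) 'cdcb': from fail(11)=7 chase 'b': 7→0 ⇒ 0;  out=∅∪out(0)=∅
  fail(17) 'edbb': from fail(16)=2 chase 'b': 2→0 ⇒ 0;  out=∅∪out(0)=∅
  fail(21) 'edae': from fail(20)=23 chase 'e': 23→0 ⇒ 14;  out=∅∪out(14)=∅
  fail(26) 'abad': from fail(25)=23 chase 'd': 23→0 ⇒ 1;  out=∅∪out(1)=∅
  fail(5) 'dbdad': from fail(4)=23 chase 'd': 23→0 ⇒ 1;  out=∅∪out(1)=∅
  fail(13) 'cdcbe': from fail(12)=0 chase 'e': 0 ⇒ 14;  out={2}∪out(14)={2}
  fail(18) 'edbbb': from fail(17)=0 chase 'b': 0 ⇒ 0;  out=∅∪out(0)=∅
  fail(22) 'edaed': from fail(21)=14 chase 'd': 14 ⇒ 15;  out={4}∪out(15)={4}
  fail(27) 'abade': from fail(26)=1 chase 'e': 1→0 ⇒ 14;  out=∅∪out(14)=∅
  fail(6) 'dbdade': from fail(5)=1 chase 'e': 1→0 ⇒ 14;  out={0}∪out(14)={0}
  fail(19) 'edbbbe': from fail(18)=0 chase 'e': 0 ⇒ 14;  out={3}∪out(14)={3}
  fail(28) 'abadea': from fail(27)=14 chase 'a': 14 ⇒ 29;  out={5}∪out(29)={5,6}

Text stream:
i=0 'e': node 0→14
i=1 'c': node 14→7 ·f
i=2 'e': node 7→8
i=3 'c': node 8→9  emit P1@[1:3]
i=4 'b': node 9→0 ·f
i=5 'b': node 0→0
i=6 'b': node 0→0
i=7 'e': node 0→14
i=8 'a': node 14→29  emit P6@[7:8]
i=9 'c': node 29→7 ·f
i=10 'e': node 7→8
i=11 'd': node 8→15 ·f
i=12 'a': node 15→20
i=13 'e': node 20→21
i=14 'd': node 21→22  emit P4@[10:14]
i=15 'b': node 22→16 ·f
i=16 'd': node 16→3 ·f
i=17 'e': node 3→14 ·f
i=18 'a': node 14→29  emit P6@[17:18]
i=19 'd': node 29→1 ·f
i=20 'b': node 1→2
i=21 'd': node 2→3
i=22 'a': node 3→4
i=23 'd': node 4→5
i=24 'e': node 5→6  emit P0@[19:24]
i=25 'e': node 6→14 ·f
i=26 'd': node 14→15
i=27 'b': node 15→16
i=28 'b': node 16→17
i=29 'b': node 17→18
i=30 'e': node 18→19  emit P3@[25:30]
i=31 'b': node 19→0 ·f
i=32 'd': node 0→1
i=33 'b': node 1→2
i=34 'd': node 2→3
i=35 'a': node 3→4
i=36 'd': node 4→5
i=37 'e': node 5→6  emit P0@[32:37]
i=38 'c': node 6→7 ·f
i=39 'a': node 7→23 ·f
i=40 'e': node 23→14 ·f
i=41 'a': node 14→29  emit P6@[40:41]
i=42 'd': node 29→1 ·f
i=43 'd': node 1→1 ·f
i=44 'c': node 1→7 ·f
i=45 'e': node 7→8
i=46 'a': node 8→29 ·f  emit P6@[45:46]
i=47 'e': node 29→14 ·f
i=48 'b': node 14→0 ·f
i=49 'e': node 0→14
i=50 'd': node 14→15
i=51 'b': node 15→16
i=52 'b': node 16→17
i=53 'b': node 17→18
i=54 'e': node 18→19  emit P3@[49:54]
i=55 'b': node 19→0 ·f
i=56 'd': node 0→1
i=57 'b': node 1→2
i=58 'd': node 2→3
i=59 'b': node 3→2 ·f
i=60 'd': node 2→3
i=61 'a': node 3→4
i=62 'd': node 4→5
i=63 'e': node 5→6  emit P0@[58:63]
i=64 'e': node 6→14 ·f
i=65 'a': node 14→29  emit P6@[64:65]

Result: [[3,1],[8,6],[14,4],[18,6],[24,0],[30,3],[37,0],[41,6],[46,6],[54,3],[63,0],[65,6]]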